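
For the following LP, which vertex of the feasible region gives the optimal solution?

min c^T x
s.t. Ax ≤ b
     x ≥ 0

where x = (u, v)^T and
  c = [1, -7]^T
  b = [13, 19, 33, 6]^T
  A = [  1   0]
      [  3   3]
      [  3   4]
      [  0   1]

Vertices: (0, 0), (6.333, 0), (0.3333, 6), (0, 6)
Evaluating z = u - 7v at each vertex:
  (0, 0): z = 0
  (6.333, 0): z = 6.333
  (0.3333, 6): z = -41.67
  (0, 6): z = -42

The smallest value is z = -42, attained at (0, 6).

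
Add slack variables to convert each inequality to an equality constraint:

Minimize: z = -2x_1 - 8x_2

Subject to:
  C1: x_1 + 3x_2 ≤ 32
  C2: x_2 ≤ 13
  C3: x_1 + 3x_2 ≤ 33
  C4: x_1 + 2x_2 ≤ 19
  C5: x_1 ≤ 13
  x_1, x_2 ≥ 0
min z = -2x_1 - 8x_2

s.t.
  x_1 + 3x_2 + s1 = 32
  x_2 + s2 = 13
  x_1 + 3x_2 + s3 = 33
  x_1 + 2x_2 + s4 = 19
  x_1 + s5 = 13
  x_1, x_2, s1, s2, s3, s4, s5 ≥ 0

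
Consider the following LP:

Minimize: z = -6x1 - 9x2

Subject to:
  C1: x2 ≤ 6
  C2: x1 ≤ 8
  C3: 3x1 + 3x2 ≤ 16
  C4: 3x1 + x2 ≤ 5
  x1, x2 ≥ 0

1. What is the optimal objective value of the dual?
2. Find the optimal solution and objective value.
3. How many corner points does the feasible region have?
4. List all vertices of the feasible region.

1. -45 (by strong duality, equal to the primal optimum)
2. x1 = 0, x2 = 5, z = -45
3. 3
4. (0, 0), (1.667, 0), (0, 5)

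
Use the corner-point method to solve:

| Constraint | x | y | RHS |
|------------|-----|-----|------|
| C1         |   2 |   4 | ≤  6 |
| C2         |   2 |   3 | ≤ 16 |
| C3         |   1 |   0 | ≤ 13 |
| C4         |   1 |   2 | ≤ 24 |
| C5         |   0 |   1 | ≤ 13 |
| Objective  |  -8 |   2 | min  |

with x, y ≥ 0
Each vertex is the intersection of two constraint boundaries that also satisfies all remaining constraints:
  x = 0 and y = 0 → (0, 0)
  2x + 4y = 6 and y = 0 → (3, 0)
  2x + 4y = 6 and x = 0 → (0, 1.5)

Evaluating z = -8x + 2y at each vertex:
  (0, 0): z = 0
  (3, 0): z = -24
  (0, 1.5): z = 3

The minimum is at (3, 0) with z = -24.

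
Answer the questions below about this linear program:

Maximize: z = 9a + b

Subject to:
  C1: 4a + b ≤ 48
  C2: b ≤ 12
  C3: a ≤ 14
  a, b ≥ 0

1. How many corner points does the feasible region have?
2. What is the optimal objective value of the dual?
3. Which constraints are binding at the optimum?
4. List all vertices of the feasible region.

1. 4
2. 108 (by strong duality, equal to the primal optimum)
3. C1, b ≥ 0
4. (0, 0), (12, 0), (9, 12), (0, 12)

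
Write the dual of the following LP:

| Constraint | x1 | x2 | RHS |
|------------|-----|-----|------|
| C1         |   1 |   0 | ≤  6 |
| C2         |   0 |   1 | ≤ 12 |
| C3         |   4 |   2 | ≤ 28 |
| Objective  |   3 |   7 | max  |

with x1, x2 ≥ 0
Minimize: z = 6y1 + 12y2 + 28y3

Subject to:
  C1: -y1 - 4y3 ≤ -3
  C2: -y2 - 2y3 ≤ -7
  y1, y2, y3 ≥ 0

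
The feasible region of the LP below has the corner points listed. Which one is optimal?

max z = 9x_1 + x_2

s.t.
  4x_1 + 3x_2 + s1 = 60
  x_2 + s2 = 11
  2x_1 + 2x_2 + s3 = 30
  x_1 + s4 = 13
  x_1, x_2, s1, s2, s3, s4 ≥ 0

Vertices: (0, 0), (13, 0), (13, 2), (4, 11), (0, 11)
Evaluating z = 9x_1 + x_2 at each vertex:
  (0, 0): z = 0
  (13, 0): z = 117
  (13, 2): z = 119
  (4, 11): z = 47
  (0, 11): z = 11

The largest value is z = 119, attained at (13, 2).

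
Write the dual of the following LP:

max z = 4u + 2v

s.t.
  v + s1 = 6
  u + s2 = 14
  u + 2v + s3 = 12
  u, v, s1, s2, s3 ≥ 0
Minimize: z = 6y1 + 14y2 + 12y3

Subject to:
  C1: -y2 - y3 ≤ -4
  C2: -y1 - 2y3 ≤ -2
  y1, y2, y3 ≥ 0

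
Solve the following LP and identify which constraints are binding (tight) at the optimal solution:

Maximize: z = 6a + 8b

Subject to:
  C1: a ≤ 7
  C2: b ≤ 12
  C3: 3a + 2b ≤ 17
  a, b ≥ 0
Optimal: a = 0, b = 8.5
Slack at optimum:
  C1: slack = 7
  C2: slack = 3.5
  C3: slack = 0 (binding)
  a ≥ 0: a = 0 (binding)
  b ≥ 0: b = 8.5
Binding constraints: C3, a ≥ 0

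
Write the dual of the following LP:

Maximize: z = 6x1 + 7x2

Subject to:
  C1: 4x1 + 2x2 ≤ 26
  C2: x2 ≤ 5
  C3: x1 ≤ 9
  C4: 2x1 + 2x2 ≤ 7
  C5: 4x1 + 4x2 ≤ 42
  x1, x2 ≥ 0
Minimize: z = 26y1 + 5y2 + 9y3 + 7y4 + 42y5

Subject to:
  C1: -4y1 - y3 - 2y4 - 4y5 ≤ -6
  C2: -2y1 - y2 - 2y4 - 4y5 ≤ -7
  y1, y2, y3, y4, y5 ≥ 0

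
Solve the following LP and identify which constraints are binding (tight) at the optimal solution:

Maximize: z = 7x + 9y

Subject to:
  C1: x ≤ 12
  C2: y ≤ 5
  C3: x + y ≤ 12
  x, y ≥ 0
Optimal: x = 7, y = 5
Slack at optimum:
  C1: slack = 5
  C2: slack = 0 (binding)
  C3: slack = 0 (binding)
  x ≥ 0: x = 7
  y ≥ 0: y = 5
Binding constraints: C2, C3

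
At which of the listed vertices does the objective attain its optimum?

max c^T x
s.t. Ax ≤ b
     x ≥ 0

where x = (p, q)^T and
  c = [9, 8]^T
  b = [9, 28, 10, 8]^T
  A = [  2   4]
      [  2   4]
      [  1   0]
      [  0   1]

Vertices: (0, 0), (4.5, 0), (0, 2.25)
Evaluating z = 9p + 8q at each vertex:
  (0, 0): z = 0
  (4.5, 0): z = 40.5
  (0, 2.25): z = 18

The largest value is z = 40.5, attained at (4.5, 0).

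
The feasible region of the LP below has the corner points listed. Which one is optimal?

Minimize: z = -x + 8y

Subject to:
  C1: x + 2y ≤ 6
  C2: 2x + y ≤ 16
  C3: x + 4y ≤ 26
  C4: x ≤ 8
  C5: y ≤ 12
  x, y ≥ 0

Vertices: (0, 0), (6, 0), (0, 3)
Evaluating z = -x + 8y at each vertex:
  (0, 0): z = 0
  (6, 0): z = -6
  (0, 3): z = 24

The smallest value is z = -6, attained at (6, 0).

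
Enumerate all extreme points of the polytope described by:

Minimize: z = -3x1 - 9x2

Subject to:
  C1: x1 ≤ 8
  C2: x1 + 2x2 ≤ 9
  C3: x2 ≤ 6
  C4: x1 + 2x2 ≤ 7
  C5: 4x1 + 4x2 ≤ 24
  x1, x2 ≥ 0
Each vertex is the intersection of two constraint boundaries that also satisfies all remaining constraints:
  x1 = 0 and x2 = 0 → (0, 0)
  4x1 + 4x2 = 24 and x2 = 0 → (6, 0)
  x1 + 2x2 = 7 and 4x1 + 4x2 = 24 → (5, 1)
  x1 + 2x2 = 7 and x1 = 0 → (0, 3.5)

Vertices: (0, 0), (6, 0), (5, 1), (0, 3.5)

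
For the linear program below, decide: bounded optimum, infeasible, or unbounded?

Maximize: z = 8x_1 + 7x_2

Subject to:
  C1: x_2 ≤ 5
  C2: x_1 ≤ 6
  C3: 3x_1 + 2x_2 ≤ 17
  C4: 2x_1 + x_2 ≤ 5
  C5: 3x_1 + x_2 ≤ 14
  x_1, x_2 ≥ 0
The point (0, 5) satisfies every constraint, so the LP is feasible; the constraints give x_1 ≤ 6 and x_2 ≤ 5, which with x_1, x_2 ≥ 0 keep the feasible region inside a bounded box. A feasible, bounded LP attains a finite optimum at a vertex.

The LP has an optimal solution: (0, 5) with z = 35.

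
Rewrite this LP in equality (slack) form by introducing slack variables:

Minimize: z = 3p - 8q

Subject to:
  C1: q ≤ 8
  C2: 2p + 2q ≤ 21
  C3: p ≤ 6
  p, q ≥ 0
min z = 3p - 8q

s.t.
  q + s1 = 8
  2p + 2q + s2 = 21
  p + s3 = 6
  p, q, s1, s2, s3 ≥ 0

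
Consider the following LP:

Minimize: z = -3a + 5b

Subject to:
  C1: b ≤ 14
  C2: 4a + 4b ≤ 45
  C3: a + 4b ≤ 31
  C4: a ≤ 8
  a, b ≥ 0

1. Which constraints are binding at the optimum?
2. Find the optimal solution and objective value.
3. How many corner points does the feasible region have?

1. C4, b ≥ 0
2. a = 8, b = 0, z = -24
3. 5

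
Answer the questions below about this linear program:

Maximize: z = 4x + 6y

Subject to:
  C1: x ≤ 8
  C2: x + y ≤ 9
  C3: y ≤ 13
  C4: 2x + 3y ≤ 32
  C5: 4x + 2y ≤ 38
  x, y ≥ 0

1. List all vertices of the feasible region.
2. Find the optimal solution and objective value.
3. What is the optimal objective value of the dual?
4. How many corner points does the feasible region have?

1. (0, 0), (8, 0), (8, 1), (0, 9)
2. x = 0, y = 9, z = 54
3. 54 (by strong duality, equal to the primal optimum)
4. 4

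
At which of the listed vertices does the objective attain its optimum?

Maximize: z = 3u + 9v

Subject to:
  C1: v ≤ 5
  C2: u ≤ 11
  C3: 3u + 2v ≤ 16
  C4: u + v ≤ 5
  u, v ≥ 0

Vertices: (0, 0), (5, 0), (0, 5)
(0, 5) with z = 45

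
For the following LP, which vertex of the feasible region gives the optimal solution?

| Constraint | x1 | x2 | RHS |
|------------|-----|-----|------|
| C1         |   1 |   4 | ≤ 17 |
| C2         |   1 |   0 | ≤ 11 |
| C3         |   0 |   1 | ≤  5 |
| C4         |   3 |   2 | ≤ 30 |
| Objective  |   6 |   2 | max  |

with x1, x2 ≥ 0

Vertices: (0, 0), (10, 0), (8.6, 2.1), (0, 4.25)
(10, 0) with z = 60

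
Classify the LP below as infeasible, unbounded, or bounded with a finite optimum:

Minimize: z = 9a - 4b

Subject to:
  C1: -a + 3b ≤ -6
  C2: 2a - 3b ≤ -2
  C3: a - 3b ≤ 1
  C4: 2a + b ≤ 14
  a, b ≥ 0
C3 requires a - 3b ≤ 1, while C1 (-a + 3b ≤ -6) is equivalent to a - 3b ≥ 6. Together they would need 6 ≤ a - 3b ≤ 1, which is impossible since 6 > 1. No point satisfies all constraints.

Infeasible — the constraint set is empty.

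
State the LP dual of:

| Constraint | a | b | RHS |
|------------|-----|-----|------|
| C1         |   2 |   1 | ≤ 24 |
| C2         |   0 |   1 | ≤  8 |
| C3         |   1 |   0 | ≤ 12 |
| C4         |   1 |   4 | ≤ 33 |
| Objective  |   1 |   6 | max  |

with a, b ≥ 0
Minimize: z = 24y1 + 8y2 + 12y3 + 33y4

Subject to:
  C1: -2y1 - y3 - y4 ≤ -1
  C2: -y1 - y2 - 4y4 ≤ -6
  y1, y2, y3, y4 ≥ 0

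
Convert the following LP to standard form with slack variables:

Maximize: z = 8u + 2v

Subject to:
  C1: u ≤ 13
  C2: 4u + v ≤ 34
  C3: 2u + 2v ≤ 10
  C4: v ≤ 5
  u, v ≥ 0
max z = 8u + 2v

s.t.
  u + s1 = 13
  4u + v + s2 = 34
  2u + 2v + s3 = 10
  v + s4 = 5
  u, v, s1, s2, s3, s4 ≥ 0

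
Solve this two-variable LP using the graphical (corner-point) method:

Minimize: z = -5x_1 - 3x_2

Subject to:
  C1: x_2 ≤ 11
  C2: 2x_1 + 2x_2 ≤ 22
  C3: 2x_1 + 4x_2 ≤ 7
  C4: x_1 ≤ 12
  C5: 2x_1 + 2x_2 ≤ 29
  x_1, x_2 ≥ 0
x_1 = 3.5, x_2 = 0, z = -17.5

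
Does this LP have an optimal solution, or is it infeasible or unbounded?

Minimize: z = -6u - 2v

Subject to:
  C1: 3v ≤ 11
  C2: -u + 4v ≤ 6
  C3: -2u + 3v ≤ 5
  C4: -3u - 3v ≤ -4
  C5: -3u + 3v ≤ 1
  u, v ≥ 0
Feasible point: (1, 1) satisfies every constraint, so the LP is feasible.
Direction d = (1, 0): for each constraint row a, a·d ≤ 0 —
  (0)(1) + (3)(0) = 0 ≤ 0
  (-1)(1) + (4)(0) = -1 ≤ 0
  (-2)(1) + (3)(0) = -2 ≤ 0
  (-3)(1) + (-3)(0) = -3 ≤ 0
  (-3)(1) + (3)(0) = -3 ≤ 0
and d ≥ 0, so (1, 1) + t·d stays feasible for every t ≥ 0. Along this ray z = -6u - 2v changes by -6 per unit t, so z → −∞.

Unbounded: there is a feasible ray along which z → −∞.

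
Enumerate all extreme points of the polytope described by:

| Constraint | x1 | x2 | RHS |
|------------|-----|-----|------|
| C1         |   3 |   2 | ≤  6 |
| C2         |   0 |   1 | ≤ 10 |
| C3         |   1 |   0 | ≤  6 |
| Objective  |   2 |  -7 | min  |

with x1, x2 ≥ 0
Each vertex is the intersection of two constraint boundaries that also satisfies all remaining constraints:
  x1 = 0 and x2 = 0 → (0, 0)
  3x1 + 2x2 = 6 and x2 = 0 → (2, 0)
  3x1 + 2x2 = 6 and x1 = 0 → (0, 3)

Vertices: (0, 0), (2, 0), (0, 3)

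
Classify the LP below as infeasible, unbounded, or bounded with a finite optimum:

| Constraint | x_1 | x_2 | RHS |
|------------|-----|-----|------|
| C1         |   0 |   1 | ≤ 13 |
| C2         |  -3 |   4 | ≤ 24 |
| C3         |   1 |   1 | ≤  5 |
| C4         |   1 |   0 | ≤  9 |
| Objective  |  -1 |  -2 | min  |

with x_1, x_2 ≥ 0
The point (0, 5) satisfies every constraint, so the LP is feasible; the constraints give x_1 ≤ 9 and x_2 ≤ 13, which with x_1, x_2 ≥ 0 keep the feasible region inside a bounded box. A feasible, bounded LP attains a finite optimum at a vertex.

Evaluating z = -x_1 - 2x_2 at each vertex:
  (0, 0): z = 0
  (5, 0): z = -5
  (0, 5): z = -10

Bounded optimum: z* = -10 at (0, 5).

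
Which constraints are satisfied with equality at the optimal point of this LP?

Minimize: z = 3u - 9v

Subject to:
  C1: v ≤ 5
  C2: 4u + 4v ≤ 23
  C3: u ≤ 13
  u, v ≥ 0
Optimal: u = 0, v = 5
Slack at optimum:
  C1: slack = 0 (binding)
  C2: slack = 3
  C3: slack = 13
  u ≥ 0: u = 0 (binding)
  v ≥ 0: v = 5
Binding constraints: C1, u ≥ 0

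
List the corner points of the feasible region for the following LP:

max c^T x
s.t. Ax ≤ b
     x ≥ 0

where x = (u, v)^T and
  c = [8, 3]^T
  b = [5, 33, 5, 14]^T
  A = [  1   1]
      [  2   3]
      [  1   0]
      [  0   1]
Each vertex is the intersection of two constraint boundaries that also satisfies all remaining constraints:
  u = 0 and v = 0 → (0, 0)
  u + v = 5 and u = 5 → (5, 0)
  u + v = 5 and u = 0 → (0, 5)

Vertices: (0, 0), (5, 0), (0, 5)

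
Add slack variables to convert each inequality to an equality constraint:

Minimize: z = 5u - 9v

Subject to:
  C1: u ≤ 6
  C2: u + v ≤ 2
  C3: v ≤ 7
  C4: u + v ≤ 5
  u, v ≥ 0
min z = 5u - 9v

s.t.
  u + s1 = 6
  u + v + s2 = 2
  v + s3 = 7
  u + v + s4 = 5
  u, v, s1, s2, s3, s4 ≥ 0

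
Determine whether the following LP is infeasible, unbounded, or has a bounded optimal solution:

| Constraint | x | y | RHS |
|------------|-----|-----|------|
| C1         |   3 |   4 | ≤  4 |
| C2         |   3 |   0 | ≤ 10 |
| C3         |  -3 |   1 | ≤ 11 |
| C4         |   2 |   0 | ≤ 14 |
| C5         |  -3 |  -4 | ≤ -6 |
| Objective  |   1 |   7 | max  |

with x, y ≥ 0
C1 requires 3x + 4y ≤ 4, while C5 (-3x - 4y ≤ -6) is equivalent to 3x + 4y ≥ 6. Together they would need 6 ≤ 3x + 4y ≤ 4, which is impossible since 6 > 4. No point satisfies all constraints.

The feasible region is empty; the LP is infeasible.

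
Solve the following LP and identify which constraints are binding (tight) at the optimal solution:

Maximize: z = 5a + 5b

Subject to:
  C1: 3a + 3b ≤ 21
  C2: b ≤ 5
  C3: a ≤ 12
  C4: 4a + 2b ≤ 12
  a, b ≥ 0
Optimal: a = 0.5, b = 5
Slack at optimum:
  C1: slack = 4.5
  C2: slack = 0 (binding)
  C3: slack = 11.5
  C4: slack = 0 (binding)
  a ≥ 0: a = 0.5
  b ≥ 0: b = 5
Binding constraints: C2, C4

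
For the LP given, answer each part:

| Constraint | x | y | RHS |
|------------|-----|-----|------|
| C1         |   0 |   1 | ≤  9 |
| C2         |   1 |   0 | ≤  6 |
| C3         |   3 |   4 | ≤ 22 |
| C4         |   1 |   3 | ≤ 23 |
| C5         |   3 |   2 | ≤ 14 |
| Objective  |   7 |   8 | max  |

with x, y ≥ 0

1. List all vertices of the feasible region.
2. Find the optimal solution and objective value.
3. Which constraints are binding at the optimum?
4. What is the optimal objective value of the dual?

1. (0, 0), (4.667, 0), (2, 4), (0, 5.5)
2. x = 2, y = 4, z = 46
3. C3, C5
4. 46 (by strong duality, equal to the primal optimum)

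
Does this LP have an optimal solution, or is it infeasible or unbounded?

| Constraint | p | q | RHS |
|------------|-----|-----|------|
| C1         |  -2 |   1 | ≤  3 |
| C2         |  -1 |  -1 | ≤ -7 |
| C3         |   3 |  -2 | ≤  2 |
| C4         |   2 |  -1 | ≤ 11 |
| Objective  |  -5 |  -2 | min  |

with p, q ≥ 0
Feasible point: (2, 5) satisfies every constraint, so the LP is feasible.
Direction d = (1, 2): for each constraint row a, a·d ≤ 0 —
  (-2)(1) + (1)(2) = 0 ≤ 0
  (-1)(1) + (-1)(2) = -3 ≤ 0
  (3)(1) + (-2)(2) = -1 ≤ 0
  (2)(1) + (-1)(2) = 0 ≤ 0
and d ≥ 0, so (2, 5) + t·d stays feasible for every t ≥ 0. Along this ray z = -5p - 2q changes by -9 per unit t, so z → −∞.

The LP is unbounded; z can be made arbitrarily small.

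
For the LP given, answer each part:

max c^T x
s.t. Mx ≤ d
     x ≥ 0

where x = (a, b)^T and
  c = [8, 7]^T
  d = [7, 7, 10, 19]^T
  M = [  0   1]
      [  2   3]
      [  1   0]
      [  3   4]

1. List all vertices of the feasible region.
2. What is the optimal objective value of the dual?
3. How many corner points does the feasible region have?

1. (0, 0), (3.5, 0), (0, 2.333)
2. 28 (by strong duality, equal to the primal optimum)
3. 3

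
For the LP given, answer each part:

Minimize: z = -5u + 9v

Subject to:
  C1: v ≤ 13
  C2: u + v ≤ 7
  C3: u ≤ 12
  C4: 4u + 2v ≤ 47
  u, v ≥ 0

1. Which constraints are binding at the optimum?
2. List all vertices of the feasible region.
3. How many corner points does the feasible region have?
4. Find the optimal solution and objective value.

1. C2, v ≥ 0
2. (0, 0), (7, 0), (0, 7)
3. 3
4. u = 7, v = 0, z = -35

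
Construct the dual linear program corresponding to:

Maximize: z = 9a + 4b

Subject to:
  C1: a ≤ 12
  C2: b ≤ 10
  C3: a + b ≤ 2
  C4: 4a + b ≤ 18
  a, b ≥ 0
Minimize: z = 12y1 + 10y2 + 2y3 + 18y4

Subject to:
  C1: -y1 - y3 - 4y4 ≤ -9
  C2: -y2 - y3 - y4 ≤ -4
  y1, y2, y3, y4 ≥ 0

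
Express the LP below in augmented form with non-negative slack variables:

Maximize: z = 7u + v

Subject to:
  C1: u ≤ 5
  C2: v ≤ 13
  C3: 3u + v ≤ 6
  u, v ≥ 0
max z = 7u + v

s.t.
  u + s1 = 5
  v + s2 = 13
  3u + v + s3 = 6
  u, v, s1, s2, s3 ≥ 0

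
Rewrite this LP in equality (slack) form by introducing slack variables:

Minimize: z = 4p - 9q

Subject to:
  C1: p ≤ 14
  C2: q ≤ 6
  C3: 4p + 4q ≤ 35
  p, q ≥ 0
min z = 4p - 9q

s.t.
  p + s1 = 14
  q + s2 = 6
  4p + 4q + s3 = 35
  p, q, s1, s2, s3 ≥ 0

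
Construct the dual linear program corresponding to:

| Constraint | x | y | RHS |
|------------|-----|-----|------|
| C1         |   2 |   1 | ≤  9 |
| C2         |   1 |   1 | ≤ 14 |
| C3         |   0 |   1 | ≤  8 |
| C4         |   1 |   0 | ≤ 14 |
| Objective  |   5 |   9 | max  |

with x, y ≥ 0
Minimize: z = 9y1 + 14y2 + 8y3 + 14y4

Subject to:
  C1: -2y1 - y2 - y4 ≤ -5
  C2: -y1 - y2 - y3 ≤ -9
  y1, y2, y3, y4 ≥ 0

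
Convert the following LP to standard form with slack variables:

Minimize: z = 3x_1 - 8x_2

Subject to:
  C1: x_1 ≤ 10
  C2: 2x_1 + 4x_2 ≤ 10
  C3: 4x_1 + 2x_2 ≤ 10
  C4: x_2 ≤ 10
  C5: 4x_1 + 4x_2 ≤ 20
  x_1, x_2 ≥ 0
min z = 3x_1 - 8x_2

s.t.
  x_1 + s1 = 10
  2x_1 + 4x_2 + s2 = 10
  4x_1 + 2x_2 + s3 = 10
  x_2 + s4 = 10
  4x_1 + 4x_2 + s5 = 20
  x_1, x_2, s1, s2, s3, s4, s5 ≥ 0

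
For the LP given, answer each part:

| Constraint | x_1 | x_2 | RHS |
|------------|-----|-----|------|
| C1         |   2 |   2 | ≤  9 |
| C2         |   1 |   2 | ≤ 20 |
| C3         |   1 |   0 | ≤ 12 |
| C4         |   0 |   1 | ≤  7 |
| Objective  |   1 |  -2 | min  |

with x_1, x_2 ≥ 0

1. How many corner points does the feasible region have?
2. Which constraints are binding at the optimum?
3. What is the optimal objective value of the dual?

1. 3
2. C1, x_1 ≥ 0
3. -9 (by strong duality, equal to the primal optimum)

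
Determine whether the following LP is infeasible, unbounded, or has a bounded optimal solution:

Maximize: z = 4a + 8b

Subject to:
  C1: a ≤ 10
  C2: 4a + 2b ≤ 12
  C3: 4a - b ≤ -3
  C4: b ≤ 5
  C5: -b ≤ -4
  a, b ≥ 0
The point (0.5, 5) satisfies every constraint, so the LP is feasible; the constraints give a ≤ 10 and b ≤ 5, which with a, b ≥ 0 keep the feasible region inside a bounded box. A feasible, bounded LP attains a finite optimum at a vertex.

Evaluating z = 4a + 8b at each vertex:
  (0, 4): z = 32
  (0.25, 4): z = 33
  (0.5, 5): z = 42
  (0, 5): z = 40

Feasible with finite optimum z* = 42 at (0.5, 5).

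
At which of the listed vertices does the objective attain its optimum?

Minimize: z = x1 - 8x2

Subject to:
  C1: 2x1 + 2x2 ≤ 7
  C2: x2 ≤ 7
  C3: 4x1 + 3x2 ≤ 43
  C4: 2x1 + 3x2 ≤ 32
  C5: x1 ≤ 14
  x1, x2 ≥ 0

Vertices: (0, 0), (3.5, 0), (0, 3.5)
(0, 3.5) with z = -28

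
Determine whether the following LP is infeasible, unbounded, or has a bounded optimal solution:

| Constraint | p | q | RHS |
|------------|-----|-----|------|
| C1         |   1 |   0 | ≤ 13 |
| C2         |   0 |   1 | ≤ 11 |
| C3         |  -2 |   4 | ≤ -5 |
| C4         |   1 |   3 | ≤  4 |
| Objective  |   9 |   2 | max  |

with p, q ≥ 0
The point (4, 0) satisfies every constraint, so the LP is feasible; the constraints give p ≤ 13 and q ≤ 11, which with p, q ≥ 0 keep the feasible region inside a bounded box. A feasible, bounded LP attains a finite optimum at a vertex.

Bounded optimum: z* = 36 at (4, 0).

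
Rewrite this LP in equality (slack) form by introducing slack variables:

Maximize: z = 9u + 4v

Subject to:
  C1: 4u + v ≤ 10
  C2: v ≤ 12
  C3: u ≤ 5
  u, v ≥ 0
max z = 9u + 4v

s.t.
  4u + v + s1 = 10
  v + s2 = 12
  u + s3 = 5
  u, v, s1, s2, s3 ≥ 0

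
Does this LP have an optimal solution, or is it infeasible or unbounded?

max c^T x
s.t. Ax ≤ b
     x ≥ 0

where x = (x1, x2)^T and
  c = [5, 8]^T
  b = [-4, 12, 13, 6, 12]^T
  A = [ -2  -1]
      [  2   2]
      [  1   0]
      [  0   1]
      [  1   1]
The point (0, 6) satisfies every constraint, so the LP is feasible; the constraints give x1 ≤ 13 and x2 ≤ 6, which with x1, x2 ≥ 0 keep the feasible region inside a bounded box. A feasible, bounded LP attains a finite optimum at a vertex.

Evaluating z = 5x1 + 8x2 at each vertex:
  (2, 0): z = 10
  (6, 0): z = 30
  (0, 6): z = 48
  (0, 4): z = 32

Bounded optimum: z* = 48 at (0, 6).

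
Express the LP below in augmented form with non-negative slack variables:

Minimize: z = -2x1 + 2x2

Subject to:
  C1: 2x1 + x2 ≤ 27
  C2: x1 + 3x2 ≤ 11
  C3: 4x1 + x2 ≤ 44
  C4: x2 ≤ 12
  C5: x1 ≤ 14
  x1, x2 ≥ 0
min z = -2x1 + 2x2

s.t.
  2x1 + x2 + s1 = 27
  x1 + 3x2 + s2 = 11
  4x1 + x2 + s3 = 44
  x2 + s4 = 12
  x1 + s5 = 14
  x1, x2, s1, s2, s3, s4, s5 ≥ 0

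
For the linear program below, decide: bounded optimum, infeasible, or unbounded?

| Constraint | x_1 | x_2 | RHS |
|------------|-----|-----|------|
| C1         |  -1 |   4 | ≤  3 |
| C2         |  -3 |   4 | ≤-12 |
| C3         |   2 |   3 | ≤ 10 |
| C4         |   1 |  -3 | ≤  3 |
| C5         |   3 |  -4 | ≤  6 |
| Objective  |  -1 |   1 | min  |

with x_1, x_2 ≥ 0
C5 requires 3x_1 - 4x_2 ≤ 6, while C2 (-3x_1 + 4x_2 ≤ -12) is equivalent to 3x_1 - 4x_2 ≥ 12. Together they would need 12 ≤ 3x_1 - 4x_2 ≤ 6, which is impossible since 12 > 6. No point satisfies all constraints.

The feasible region is empty; the LP is infeasible.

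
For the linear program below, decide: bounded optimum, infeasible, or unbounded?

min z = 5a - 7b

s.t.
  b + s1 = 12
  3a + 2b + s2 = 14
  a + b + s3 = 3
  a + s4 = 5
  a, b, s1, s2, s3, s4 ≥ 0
The point (0, 3) satisfies every constraint, so the LP is feasible; the constraints give a ≤ 5 and b ≤ 12, which with a, b ≥ 0 keep the feasible region inside a bounded box. A feasible, bounded LP attains a finite optimum at a vertex.

Evaluating z = 5a - 7b at each vertex:
  (0, 0): z = 0
  (3, 0): z = 15
  (0, 3): z = -21

The LP has an optimal solution: (0, 3) with z = -21.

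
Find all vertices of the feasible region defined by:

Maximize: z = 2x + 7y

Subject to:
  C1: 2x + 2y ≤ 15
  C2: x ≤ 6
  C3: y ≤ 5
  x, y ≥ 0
Each vertex is the intersection of two constraint boundaries that also satisfies all remaining constraints:
  x = 0 and y = 0 → (0, 0)
  x = 6 and y = 0 → (6, 0)
  2x + 2y = 15 and x = 6 → (6, 1.5)
  2x + 2y = 15 and y = 5 → (2.5, 5)
  y = 5 and x = 0 → (0, 5)

Vertices: (0, 0), (6, 0), (6, 1.5), (2.5, 5), (0, 5)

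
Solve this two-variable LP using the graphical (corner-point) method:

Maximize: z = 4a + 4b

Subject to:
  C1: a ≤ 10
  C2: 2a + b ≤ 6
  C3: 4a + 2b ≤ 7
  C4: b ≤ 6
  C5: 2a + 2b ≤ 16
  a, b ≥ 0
a = 0, b = 3.5, z = 14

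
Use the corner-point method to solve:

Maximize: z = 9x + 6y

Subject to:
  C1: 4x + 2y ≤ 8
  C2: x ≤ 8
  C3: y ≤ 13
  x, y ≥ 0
Each vertex is the intersection of two constraint boundaries that also satisfies all remaining constraints:
  x = 0 and y = 0 → (0, 0)
  4x + 2y = 8 and y = 0 → (2, 0)
  4x + 2y = 8 and x = 0 → (0, 4)

Evaluating z = 9x + 6y at each vertex:
  (0, 0): z = 0
  (2, 0): z = 18
  (0, 4): z = 24

The maximum is at (0, 4) with z = 24.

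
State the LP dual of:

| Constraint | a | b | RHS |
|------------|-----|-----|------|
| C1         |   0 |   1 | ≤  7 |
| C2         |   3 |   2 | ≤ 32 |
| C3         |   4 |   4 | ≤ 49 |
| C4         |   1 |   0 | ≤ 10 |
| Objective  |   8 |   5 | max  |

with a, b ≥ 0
Minimize: z = 7y1 + 32y2 + 49y3 + 10y4

Subject to:
  C1: -3y2 - 4y3 - y4 ≤ -8
  C2: -y1 - 2y2 - 4y3 ≤ -5
  y1, y2, y3, y4 ≥ 0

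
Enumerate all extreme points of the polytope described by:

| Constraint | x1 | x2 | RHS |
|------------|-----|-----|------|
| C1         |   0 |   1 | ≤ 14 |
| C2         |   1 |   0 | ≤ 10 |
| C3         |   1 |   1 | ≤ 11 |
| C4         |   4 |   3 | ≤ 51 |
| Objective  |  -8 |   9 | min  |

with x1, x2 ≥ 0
Each vertex is the intersection of two constraint boundaries that also satisfies all remaining constraints:
  x1 = 0 and x2 = 0 → (0, 0)
  x1 = 10 and x2 = 0 → (10, 0)
  x1 = 10 and x1 + x2 = 11 → (10, 1)
  x1 + x2 = 11 and x1 = 0 → (0, 11)

Vertices: (0, 0), (10, 0), (10, 1), (0, 11)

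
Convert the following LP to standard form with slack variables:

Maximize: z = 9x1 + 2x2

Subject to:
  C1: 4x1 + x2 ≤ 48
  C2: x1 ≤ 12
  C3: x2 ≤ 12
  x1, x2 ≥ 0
max z = 9x1 + 2x2

s.t.
  4x1 + x2 + s1 = 48
  x1 + s2 = 12
  x2 + s3 = 12
  x1, x2, s1, s2, s3 ≥ 0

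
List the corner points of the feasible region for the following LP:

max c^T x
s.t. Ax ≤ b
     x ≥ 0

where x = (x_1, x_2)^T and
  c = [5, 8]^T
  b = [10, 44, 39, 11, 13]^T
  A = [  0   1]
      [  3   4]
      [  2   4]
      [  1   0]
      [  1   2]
Each vertex is the intersection of two constraint boundaries that also satisfies all remaining constraints:
  x_1 = 0 and x_2 = 0 → (0, 0)
  x_1 = 11 and x_2 = 0 → (11, 0)
  x_1 = 11 and x_1 + 2x_2 = 13 → (11, 1)
  x_1 + 2x_2 = 13 and x_1 = 0 → (0, 6.5)

Vertices: (0, 0), (11, 0), (11, 1), (0, 6.5)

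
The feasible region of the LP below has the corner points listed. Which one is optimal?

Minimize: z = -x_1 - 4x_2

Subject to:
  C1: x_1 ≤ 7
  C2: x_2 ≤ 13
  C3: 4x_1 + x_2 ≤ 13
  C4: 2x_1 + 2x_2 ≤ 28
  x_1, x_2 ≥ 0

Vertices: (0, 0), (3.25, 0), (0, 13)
Evaluating z = -x_1 - 4x_2 at each vertex:
  (0, 0): z = 0
  (3.25, 0): z = -3.25
  (0, 13): z = -52

The smallest value is z = -52, attained at (0, 13).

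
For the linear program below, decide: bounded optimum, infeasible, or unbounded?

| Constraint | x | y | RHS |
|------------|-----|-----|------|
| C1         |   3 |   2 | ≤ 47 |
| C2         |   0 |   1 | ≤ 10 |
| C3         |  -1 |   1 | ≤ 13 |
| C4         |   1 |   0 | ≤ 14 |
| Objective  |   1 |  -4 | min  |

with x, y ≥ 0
The point (0, 10) satisfies every constraint, so the LP is feasible; the constraints give x ≤ 14 and y ≤ 10, which with x, y ≥ 0 keep the feasible region inside a bounded box. A feasible, bounded LP attains a finite optimum at a vertex.

Evaluating z = x - 4y at each vertex:
  (0, 0): z = 0
  (14, 0): z = 14
  (14, 2.5): z = 4
  (9, 10): z = -31
  (0, 10): z = -40

The LP has an optimal solution: (0, 10) with z = -40.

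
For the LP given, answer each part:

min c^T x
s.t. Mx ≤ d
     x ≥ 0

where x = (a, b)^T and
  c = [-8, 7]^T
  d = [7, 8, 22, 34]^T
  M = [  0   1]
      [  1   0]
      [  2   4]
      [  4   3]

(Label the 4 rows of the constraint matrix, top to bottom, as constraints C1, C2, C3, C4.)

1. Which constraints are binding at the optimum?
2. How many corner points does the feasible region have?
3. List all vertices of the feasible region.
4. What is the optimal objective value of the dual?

1. C2, b ≥ 0
2. 5
3. (0, 0), (8, 0), (8, 0.6667), (7, 2), (0, 5.5)
4. -64 (by strong duality, equal to the primal optimum)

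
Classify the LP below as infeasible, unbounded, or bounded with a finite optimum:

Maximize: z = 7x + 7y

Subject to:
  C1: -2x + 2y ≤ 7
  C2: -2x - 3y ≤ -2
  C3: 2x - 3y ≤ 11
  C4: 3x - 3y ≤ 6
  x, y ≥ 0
Feasible point: (0, 1) satisfies every constraint, so the LP is feasible.
Direction d = (1, 1): for each constraint row a, a·d ≤ 0 —
  (-2)(1) + (2)(1) = 0 ≤ 0
  (-2)(1) + (-3)(1) = -5 ≤ 0
  (2)(1) + (-3)(1) = -1 ≤ 0
  (3)(1) + (-3)(1) = 0 ≤ 0
and d ≥ 0, so (0, 1) + t·d stays feasible for every t ≥ 0. Along this ray z = 7x + 7y changes by 14 per unit t, so z → +∞.

Unbounded: there is a feasible ray along which z → +∞.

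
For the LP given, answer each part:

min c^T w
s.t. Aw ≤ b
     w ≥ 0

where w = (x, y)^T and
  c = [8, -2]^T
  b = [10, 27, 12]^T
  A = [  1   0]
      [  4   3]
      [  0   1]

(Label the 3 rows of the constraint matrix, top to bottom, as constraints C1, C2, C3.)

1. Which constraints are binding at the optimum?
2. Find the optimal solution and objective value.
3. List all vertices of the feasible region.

1. C2, x ≥ 0
2. x = 0, y = 9, z = -18
3. (0, 0), (6.75, 0), (0, 9)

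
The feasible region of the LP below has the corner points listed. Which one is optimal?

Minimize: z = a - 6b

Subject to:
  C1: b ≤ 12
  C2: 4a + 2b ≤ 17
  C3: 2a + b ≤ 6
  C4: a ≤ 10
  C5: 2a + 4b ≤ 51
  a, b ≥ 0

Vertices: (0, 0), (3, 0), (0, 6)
(0, 6) with z = -36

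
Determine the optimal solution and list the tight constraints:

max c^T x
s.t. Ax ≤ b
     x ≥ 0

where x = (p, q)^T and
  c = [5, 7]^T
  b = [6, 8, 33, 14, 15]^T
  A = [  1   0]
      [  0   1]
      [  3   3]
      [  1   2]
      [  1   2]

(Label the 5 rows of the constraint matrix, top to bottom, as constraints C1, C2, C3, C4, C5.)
Optimal: p = 6, q = 4
Binding: C1, C4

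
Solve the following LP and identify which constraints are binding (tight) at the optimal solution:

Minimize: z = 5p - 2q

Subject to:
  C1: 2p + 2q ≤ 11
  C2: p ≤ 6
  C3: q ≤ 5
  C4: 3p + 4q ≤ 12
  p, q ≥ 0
Optimal: p = 0, q = 3
Slack at optimum:
  C1: slack = 5
  C2: slack = 6
  C3: slack = 2
  C4: slack = 0 (binding)
  p ≥ 0: p = 0 (binding)
  q ≥ 0: q = 3
Binding constraints: C4, p ≥ 0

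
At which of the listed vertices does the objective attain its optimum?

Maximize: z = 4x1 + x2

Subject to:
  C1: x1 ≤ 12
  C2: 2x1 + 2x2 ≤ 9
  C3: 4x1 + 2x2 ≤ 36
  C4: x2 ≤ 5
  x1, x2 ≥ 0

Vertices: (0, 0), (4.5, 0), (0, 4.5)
Evaluating z = 4x1 + x2 at each vertex:
  (0, 0): z = 0
  (4.5, 0): z = 18
  (0, 4.5): z = 4.5

The largest value is z = 18, attained at (4.5, 0).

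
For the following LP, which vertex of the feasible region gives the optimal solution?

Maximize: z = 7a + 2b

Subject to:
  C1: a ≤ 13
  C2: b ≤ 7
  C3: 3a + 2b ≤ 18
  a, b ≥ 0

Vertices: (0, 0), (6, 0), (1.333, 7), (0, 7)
Evaluating z = 7a + 2b at each vertex:
  (0, 0): z = 0
  (6, 0): z = 42
  (1.333, 7): z = 23.33
  (0, 7): z = 14

The largest value is z = 42, attained at (6, 0).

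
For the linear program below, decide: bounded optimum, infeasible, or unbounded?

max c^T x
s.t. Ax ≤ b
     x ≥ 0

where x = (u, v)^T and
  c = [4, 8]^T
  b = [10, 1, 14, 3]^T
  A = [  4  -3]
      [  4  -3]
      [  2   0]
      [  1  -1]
Feasible point: (0, 0) satisfies every constraint, so the LP is feasible.
Direction d = (0, 1): for each constraint row a, a·d ≤ 0 —
  (4)(0) + (-3)(1) = -3 ≤ 0
  (4)(0) + (-3)(1) = -3 ≤ 0
  (2)(0) + (0)(1) = 0 ≤ 0
  (1)(0) + (-1)(1) = -1 ≤ 0
and d ≥ 0, so (0, 0) + t·d stays feasible for every t ≥ 0. Along this ray z = 4u + 8v changes by 8 per unit t, so z → +∞.

The LP is unbounded; z can be made arbitrarily large.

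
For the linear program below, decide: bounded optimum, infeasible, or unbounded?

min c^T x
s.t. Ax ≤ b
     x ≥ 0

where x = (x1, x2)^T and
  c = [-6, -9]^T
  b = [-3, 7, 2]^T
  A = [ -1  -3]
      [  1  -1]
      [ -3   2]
Feasible point: (0, 1) satisfies every constraint, so the LP is feasible.
Direction d = (1, 1): for each constraint row a, a·d ≤ 0 —
  (-1)(1) + (-3)(1) = -4 ≤ 0
  (1)(1) + (-1)(1) = 0 ≤ 0
  (-3)(1) + (2)(1) = -1 ≤ 0
and d ≥ 0, so (0, 1) + t·d stays feasible for every t ≥ 0. Along this ray z = -6x1 - 9x2 changes by -15 per unit t, so z → −∞.

The LP is unbounded; z can be made arbitrarily small.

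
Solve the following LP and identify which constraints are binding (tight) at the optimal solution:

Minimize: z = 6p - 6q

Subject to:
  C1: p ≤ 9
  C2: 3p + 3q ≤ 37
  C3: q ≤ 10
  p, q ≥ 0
Optimal: p = 0, q = 10
Slack at optimum:
  C1: slack = 9
  C2: slack = 7
  C3: slack = 0 (binding)
  p ≥ 0: p = 0 (binding)
  q ≥ 0: q = 10
Binding constraints: C3, p ≥ 0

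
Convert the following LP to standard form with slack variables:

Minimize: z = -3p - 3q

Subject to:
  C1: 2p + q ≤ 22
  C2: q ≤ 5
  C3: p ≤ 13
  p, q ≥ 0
min z = -3p - 3q

s.t.
  2p + q + s1 = 22
  q + s2 = 5
  p + s3 = 13
  p, q, s1, s2, s3 ≥ 0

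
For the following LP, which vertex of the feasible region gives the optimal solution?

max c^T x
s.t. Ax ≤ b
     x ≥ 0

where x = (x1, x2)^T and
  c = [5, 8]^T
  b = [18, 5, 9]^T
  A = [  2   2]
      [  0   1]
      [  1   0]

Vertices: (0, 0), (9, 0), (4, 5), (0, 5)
(4, 5) with z = 60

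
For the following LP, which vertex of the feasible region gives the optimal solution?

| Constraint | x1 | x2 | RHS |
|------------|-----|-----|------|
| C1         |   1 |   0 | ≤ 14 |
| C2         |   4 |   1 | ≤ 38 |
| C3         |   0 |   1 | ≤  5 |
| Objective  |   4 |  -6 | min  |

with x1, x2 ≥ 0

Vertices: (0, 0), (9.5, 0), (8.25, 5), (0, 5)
(0, 5) with z = -30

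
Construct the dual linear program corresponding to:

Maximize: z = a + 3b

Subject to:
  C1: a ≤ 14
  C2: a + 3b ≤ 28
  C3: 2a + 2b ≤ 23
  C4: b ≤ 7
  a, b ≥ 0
Minimize: z = 14y1 + 28y2 + 23y3 + 7y4

Subject to:
  C1: -y1 - y2 - 2y3 ≤ -1
  C2: -3y2 - 2y3 - y4 ≤ -3
  y1, y2, y3, y4 ≥ 0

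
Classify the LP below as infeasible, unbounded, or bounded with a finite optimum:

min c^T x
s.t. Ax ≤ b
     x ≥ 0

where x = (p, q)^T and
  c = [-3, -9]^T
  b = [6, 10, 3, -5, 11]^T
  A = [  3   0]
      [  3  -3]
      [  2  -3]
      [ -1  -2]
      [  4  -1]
Feasible point: (0, 3) satisfies every constraint, so the LP is feasible.
Direction d = (0, 1): for each constraint row a, a·d ≤ 0 —
  (3)(0) + (0)(1) = 0 ≤ 0
  (3)(0) + (-3)(1) = -3 ≤ 0
  (2)(0) + (-3)(1) = -3 ≤ 0
  (-1)(0) + (-2)(1) = -2 ≤ 0
  (4)(0) + (-1)(1) = -1 ≤ 0
and d ≥ 0, so (0, 3) + t·d stays feasible for every t ≥ 0. Along this ray z = -3p - 9q changes by -9 per unit t, so z → −∞.

The LP is unbounded; z can be made arbitrarily small.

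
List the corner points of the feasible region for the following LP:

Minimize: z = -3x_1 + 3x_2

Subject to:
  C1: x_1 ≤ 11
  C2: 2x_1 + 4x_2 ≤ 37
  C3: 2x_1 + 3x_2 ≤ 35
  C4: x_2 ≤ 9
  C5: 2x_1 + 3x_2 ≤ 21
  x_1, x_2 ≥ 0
Each vertex is the intersection of two constraint boundaries that also satisfies all remaining constraints:
  x_1 = 0 and x_2 = 0 → (0, 0)
  2x_1 + 3x_2 = 21 and x_2 = 0 → (10.5, 0)
  2x_1 + 3x_2 = 21 and x_1 = 0 → (0, 7)

Vertices: (0, 0), (10.5, 0), (0, 7)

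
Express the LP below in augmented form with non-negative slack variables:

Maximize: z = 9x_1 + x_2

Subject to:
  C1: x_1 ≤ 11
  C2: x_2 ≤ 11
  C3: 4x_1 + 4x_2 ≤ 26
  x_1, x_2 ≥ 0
max z = 9x_1 + x_2

s.t.
  x_1 + s1 = 11
  x_2 + s2 = 11
  4x_1 + 4x_2 + s3 = 26
  x_1, x_2, s1, s2, s3 ≥ 0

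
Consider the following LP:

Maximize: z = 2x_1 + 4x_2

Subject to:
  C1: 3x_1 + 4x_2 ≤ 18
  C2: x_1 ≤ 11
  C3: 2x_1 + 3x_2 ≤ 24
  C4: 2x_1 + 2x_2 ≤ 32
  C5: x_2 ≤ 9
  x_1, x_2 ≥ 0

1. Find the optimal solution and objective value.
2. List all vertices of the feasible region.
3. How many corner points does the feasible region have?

1. x_1 = 0, x_2 = 4.5, z = 18
2. (0, 0), (6, 0), (0, 4.5)
3. 3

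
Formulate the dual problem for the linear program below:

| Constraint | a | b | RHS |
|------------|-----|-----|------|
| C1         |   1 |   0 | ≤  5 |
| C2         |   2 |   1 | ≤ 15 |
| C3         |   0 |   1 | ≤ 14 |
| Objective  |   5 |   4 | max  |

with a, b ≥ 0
Minimize: z = 5y1 + 15y2 + 14y3

Subject to:
  C1: -y1 - 2y2 ≤ -5
  C2: -y2 - y3 ≤ -4
  y1, y2, y3 ≥ 0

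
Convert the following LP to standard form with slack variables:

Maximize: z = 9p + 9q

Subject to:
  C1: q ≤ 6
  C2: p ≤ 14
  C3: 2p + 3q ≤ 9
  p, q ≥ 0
max z = 9p + 9q

s.t.
  q + s1 = 6
  p + s2 = 14
  2p + 3q + s3 = 9
  p, q, s1, s2, s3 ≥ 0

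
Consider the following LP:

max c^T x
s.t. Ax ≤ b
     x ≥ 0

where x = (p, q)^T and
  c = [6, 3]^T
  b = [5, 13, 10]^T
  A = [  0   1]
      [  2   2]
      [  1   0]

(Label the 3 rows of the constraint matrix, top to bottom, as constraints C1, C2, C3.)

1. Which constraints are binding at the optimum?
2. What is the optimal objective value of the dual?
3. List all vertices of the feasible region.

1. C2, q ≥ 0
2. 39 (by strong duality, equal to the primal optimum)
3. (0, 0), (6.5, 0), (1.5, 5), (0, 5)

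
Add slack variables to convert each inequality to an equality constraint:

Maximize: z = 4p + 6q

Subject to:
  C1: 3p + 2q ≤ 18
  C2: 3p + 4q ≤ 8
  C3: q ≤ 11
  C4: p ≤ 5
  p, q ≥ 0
max z = 4p + 6q

s.t.
  3p + 2q + s1 = 18
  3p + 4q + s2 = 8
  q + s3 = 11
  p + s4 = 5
  p, q, s1, s2, s3, s4 ≥ 0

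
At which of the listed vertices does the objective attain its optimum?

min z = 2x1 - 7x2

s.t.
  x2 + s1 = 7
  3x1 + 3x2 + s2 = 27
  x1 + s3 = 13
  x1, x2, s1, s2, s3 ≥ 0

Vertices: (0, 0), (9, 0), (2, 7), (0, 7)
Evaluating z = 2x1 - 7x2 at each vertex:
  (0, 0): z = 0
  (9, 0): z = 18
  (2, 7): z = -45
  (0, 7): z = -49

The smallest value is z = -49, attained at (0, 7).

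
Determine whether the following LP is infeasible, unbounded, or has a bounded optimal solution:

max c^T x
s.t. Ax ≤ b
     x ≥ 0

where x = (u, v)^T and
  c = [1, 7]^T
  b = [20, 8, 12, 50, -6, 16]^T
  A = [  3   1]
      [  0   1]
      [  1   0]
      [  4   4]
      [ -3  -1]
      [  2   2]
The point (0, 8) satisfies every constraint, so the LP is feasible; the constraints give u ≤ 12 and v ≤ 8, which with u, v ≥ 0 keep the feasible region inside a bounded box. A feasible, bounded LP attains a finite optimum at a vertex.

Evaluating z = u + 7v at each vertex:
  (2, 0): z = 2
  (6.667, 0): z = 6.667
  (6, 2): z = 20
  (0, 8): z = 56
  (0, 6): z = 42

Bounded optimum: z* = 56 at (0, 8).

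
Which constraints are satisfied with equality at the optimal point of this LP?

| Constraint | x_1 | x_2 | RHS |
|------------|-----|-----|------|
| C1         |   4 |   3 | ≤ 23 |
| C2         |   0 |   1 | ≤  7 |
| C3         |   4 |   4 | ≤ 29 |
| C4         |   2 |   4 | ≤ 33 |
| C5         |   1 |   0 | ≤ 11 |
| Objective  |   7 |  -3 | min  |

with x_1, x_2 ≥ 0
Optimal: x_1 = 0, x_2 = 7
Slack at optimum:
  C1: slack = 2
  C2: slack = 0 (binding)
  C3: slack = 1
  C4: slack = 5
  C5: slack = 11
  x_1 ≥ 0: x_1 = 0 (binding)
  x_2 ≥ 0: x_2 = 7
Binding constraints: C2, x_1 ≥ 0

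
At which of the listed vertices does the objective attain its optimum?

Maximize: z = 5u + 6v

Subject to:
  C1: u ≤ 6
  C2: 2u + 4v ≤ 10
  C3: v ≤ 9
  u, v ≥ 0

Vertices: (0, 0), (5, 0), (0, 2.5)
Evaluating z = 5u + 6v at each vertex:
  (0, 0): z = 0
  (5, 0): z = 25
  (0, 2.5): z = 15

The largest value is z = 25, attained at (5, 0).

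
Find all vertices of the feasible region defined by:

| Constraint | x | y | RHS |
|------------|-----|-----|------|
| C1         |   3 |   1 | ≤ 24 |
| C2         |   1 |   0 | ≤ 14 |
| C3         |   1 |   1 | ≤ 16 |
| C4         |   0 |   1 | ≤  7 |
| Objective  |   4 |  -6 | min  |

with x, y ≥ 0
Each vertex is the intersection of two constraint boundaries that also satisfies all remaining constraints:
  x = 0 and y = 0 → (0, 0)
  3x + y = 24 and y = 0 → (8, 0)
  3x + y = 24 and y = 7 → (5.667, 7)
  y = 7 and x = 0 → (0, 7)

Vertices: (0, 0), (8, 0), (5.667, 7), (0, 7)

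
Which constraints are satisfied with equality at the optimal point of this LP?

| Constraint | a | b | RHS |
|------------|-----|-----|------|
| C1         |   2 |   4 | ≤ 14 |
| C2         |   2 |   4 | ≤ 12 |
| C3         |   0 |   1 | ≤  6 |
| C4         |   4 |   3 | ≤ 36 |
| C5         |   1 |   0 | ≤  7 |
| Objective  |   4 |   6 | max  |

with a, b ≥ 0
Optimal: a = 6, b = 0
Slack at optimum:
  C1: slack = 2
  C2: slack = 0 (binding)
  C3: slack = 6
  C4: slack = 12
  C5: slack = 1
  a ≥ 0: a = 6
  b ≥ 0: b = 0 (binding)
Binding constraints: C2, b ≥ 0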